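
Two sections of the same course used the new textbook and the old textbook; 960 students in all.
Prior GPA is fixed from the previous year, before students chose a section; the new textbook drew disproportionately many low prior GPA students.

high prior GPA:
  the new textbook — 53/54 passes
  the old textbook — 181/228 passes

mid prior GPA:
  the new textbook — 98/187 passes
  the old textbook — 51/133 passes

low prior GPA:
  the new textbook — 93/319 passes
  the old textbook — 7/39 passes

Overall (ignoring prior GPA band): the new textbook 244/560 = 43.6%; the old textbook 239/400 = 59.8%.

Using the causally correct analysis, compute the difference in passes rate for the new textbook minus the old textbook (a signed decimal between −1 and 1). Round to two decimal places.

+0.14

Prior GPA band is set before the teaching method has any effect — it is not caused by the teaching method — and it independently drives the outcome. That makes it a confounder, so the causal comparison is within prior GPA band levels.
Adjusting over the population distribution of prior GPA band: 0.294·(0.981−0.794) + 0.333·(0.524−0.383) + 0.373·(0.292−0.179) = +0.144.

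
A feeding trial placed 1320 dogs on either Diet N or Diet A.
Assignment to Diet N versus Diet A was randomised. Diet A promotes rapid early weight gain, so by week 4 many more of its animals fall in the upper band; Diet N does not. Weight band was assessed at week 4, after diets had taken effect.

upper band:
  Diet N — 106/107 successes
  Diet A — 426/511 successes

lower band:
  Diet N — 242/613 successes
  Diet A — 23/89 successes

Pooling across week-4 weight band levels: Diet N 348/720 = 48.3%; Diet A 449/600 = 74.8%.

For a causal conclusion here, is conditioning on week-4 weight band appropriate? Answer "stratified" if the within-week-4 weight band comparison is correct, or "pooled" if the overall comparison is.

pooled

Week-4 weight band is downstream of the diet. One should not condition on a consequence of treatment, so the overall rates are the right comparison.
Pooled: Diet N 48.3% vs Diet A 74.8%; Diet A is higher overall.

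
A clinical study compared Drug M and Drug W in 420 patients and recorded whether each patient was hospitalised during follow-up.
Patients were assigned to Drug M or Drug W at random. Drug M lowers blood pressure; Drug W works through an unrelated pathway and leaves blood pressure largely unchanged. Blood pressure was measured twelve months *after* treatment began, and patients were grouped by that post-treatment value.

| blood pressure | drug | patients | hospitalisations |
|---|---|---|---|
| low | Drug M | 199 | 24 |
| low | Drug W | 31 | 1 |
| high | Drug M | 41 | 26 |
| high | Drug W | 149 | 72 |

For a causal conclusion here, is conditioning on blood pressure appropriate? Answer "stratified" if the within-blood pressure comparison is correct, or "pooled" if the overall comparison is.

pooled

Blood pressure is downstream of the drug. One should not condition on a consequence of treatment, so the overall rates are the right comparison.
Pooled: Drug M 20.8% vs Drug W 40.6%; Drug M is lower overall.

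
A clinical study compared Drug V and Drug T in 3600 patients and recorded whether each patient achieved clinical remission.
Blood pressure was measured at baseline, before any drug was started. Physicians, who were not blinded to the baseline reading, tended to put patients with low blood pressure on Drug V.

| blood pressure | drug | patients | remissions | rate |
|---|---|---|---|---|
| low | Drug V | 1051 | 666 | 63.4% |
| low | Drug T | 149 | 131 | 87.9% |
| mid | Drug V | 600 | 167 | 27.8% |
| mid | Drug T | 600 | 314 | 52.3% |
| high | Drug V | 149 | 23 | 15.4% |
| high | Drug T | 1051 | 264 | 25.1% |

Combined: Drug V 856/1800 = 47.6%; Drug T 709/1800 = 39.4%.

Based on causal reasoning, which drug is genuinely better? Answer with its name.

Nothing the drug does changes blood pressure; the imbalance is an allocation artefact. With blood pressure also predicting the outcome, the pooled figure is confounded, and the within-stratum comparison is the causal one.
Within each level — low: 63.4% vs 87.9%; mid: 27.8% vs 52.3%; high: 15.4% vs 25.1% — Drug T is higher every time.

Drug T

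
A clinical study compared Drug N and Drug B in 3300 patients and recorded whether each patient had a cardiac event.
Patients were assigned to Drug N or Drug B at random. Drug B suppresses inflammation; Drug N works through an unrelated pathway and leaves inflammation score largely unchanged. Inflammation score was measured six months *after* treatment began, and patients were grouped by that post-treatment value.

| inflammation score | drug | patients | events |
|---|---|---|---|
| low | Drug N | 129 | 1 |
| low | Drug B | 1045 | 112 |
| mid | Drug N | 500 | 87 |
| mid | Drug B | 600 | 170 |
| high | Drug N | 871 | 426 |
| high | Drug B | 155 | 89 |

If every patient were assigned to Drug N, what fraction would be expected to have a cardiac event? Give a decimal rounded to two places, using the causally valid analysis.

0.34

Inflammation score is recorded after the drug and is itself shifted by it — it sits on the causal path from drug to outcome. Conditioning on a mediator would strip out part of the effect we want; the pooled comparison gives the total causal effect.
So P(outcome | do(Drug N)) is just the pooled rate for Drug N: 514/1500 = 0.343.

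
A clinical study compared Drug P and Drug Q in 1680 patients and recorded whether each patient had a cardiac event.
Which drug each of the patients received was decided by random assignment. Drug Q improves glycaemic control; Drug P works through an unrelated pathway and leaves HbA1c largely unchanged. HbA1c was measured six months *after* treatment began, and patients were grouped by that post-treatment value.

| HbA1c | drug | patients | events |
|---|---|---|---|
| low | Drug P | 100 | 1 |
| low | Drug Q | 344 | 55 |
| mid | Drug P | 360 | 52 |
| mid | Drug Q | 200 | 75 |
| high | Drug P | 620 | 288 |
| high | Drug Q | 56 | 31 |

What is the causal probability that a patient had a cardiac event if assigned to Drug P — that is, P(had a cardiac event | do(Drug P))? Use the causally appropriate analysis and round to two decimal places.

0.32

Drug P is lower inside every HbA1c stratum but Drug Q is lower in aggregate. Whether to stratify depends on how HbA1c relates to the drug.
HbA1c is recorded after the drug and is itself shifted by it — it sits on the causal path from drug to outcome. Conditioning on a mediator would strip out part of the effect we want; the pooled comparison gives the total causal effect.
So P(outcome | do(Drug P)) is just the pooled rate for Drug P: 341/1080 = 0.316.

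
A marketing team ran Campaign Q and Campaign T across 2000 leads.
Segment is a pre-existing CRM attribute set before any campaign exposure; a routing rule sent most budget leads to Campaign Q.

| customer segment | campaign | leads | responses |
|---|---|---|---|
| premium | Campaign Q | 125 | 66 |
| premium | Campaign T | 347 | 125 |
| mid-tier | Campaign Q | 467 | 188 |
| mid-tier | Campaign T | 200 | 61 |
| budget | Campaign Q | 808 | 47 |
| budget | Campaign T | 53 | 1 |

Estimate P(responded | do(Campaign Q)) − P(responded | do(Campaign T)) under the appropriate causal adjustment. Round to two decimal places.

+0.09

Customer segment differs across campaigns for reasons unrelated to any effect of the campaign itself, and it separately predicts the outcome — a classic confounder. We must compare within customer segment levels.
Adjusting over the population distribution of customer segment: 0.236·(0.528−0.360) + 0.334·(0.403−0.305) + 0.430·(0.058−0.019) = +0.089.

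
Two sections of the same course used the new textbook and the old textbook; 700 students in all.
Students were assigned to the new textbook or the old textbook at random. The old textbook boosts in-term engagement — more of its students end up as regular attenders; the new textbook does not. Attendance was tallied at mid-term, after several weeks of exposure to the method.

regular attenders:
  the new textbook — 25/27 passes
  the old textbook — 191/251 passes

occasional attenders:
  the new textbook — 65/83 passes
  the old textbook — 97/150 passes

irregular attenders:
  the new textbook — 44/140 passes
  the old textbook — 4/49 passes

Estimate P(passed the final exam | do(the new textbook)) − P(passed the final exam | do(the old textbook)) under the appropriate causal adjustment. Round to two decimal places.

-0.11

The distribution of mid-term attendance is itself part of what the teaching method does — it is an intermediate outcome. Holding it fixed would remove that part of the effect; the total effect is the pooled difference.
The causal difference is the pooled difference: 0.536 − 0.649 = -0.113.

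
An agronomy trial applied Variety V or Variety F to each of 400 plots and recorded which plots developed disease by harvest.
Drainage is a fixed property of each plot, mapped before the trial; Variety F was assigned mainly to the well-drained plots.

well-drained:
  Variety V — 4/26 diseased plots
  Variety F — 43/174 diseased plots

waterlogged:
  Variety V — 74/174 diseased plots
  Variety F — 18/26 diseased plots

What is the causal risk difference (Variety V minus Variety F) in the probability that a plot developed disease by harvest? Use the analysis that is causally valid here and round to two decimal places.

-0.18

Field drainage is set before the variety has any effect — it is not caused by the variety — and it independently drives the outcome. That makes it a confounder, so the causal comparison is within field drainage levels.
Adjusting over the population distribution of field drainage: 0.500·(0.154−0.247) + 0.500·(0.425−0.692) = -0.180.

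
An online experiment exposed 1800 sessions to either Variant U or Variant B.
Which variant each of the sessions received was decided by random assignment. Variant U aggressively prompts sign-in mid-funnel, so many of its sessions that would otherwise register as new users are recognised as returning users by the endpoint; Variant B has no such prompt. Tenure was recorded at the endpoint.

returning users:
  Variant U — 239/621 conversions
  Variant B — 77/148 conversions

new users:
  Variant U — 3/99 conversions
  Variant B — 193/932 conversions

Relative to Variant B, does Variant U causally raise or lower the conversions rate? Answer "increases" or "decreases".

User tenure is downstream of the variant. One should not condition on a consequence of treatment, so the overall rates are the right comparison.
Pooled: Variant U 33.6% vs Variant B 25.0%; Variant U is higher overall.

increases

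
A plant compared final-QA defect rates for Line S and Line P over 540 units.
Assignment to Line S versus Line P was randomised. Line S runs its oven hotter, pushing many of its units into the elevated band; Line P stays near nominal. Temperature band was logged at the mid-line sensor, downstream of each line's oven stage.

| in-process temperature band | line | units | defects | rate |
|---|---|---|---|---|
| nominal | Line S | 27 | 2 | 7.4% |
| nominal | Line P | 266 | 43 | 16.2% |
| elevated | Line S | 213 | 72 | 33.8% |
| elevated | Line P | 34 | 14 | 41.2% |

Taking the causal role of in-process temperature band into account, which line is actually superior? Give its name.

Line P

Within every in-process temperature band level Line S has the lower rate, yet pooled Line P does — Simpson's reversal.
In-process temperature band here is a post-treatment variable shaped by the line; conditioning on it would introduce bias rather than remove it. The overall comparison is the causal one.
Pooled: Line S 30.8% vs Line P 19.0%; Line P is lower overall.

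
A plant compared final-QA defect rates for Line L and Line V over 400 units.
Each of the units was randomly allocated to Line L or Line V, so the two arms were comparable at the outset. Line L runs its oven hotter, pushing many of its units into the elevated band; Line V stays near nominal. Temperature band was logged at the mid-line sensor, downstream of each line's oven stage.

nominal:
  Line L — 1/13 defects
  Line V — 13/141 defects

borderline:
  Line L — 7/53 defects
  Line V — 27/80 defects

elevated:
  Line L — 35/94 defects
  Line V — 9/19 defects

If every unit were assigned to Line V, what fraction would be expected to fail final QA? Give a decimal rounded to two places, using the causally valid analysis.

0.20

Line L is lower inside every in-process temperature band stratum but Line V is lower in aggregate. Whether to stratify depends on how in-process temperature band relates to the line.
In-process temperature band is downstream of the line. One should not condition on a consequence of treatment, so the overall rates are the right comparison.
So P(outcome | do(Line V)) is just the pooled rate for Line V: 49/240 = 0.204.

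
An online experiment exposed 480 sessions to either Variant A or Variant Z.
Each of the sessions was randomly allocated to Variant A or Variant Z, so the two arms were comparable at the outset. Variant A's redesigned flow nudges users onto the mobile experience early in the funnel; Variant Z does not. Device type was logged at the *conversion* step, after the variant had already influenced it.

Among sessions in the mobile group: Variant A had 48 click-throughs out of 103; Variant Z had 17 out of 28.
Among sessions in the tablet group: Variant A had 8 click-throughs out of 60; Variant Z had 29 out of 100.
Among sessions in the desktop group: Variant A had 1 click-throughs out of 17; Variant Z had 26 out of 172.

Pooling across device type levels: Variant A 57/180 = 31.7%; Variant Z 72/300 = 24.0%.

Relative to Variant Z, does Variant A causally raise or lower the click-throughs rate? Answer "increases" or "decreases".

The device type-specific comparison favours Variant Z throughout, but the pooled figures favour Variant A. The question is whether to condition on device type.
Device type here is a post-treatment variable shaped by the variant; conditioning on it would introduce bias rather than remove it. The overall comparison is the causal one.
Pooled: Variant A 31.7% vs Variant Z 24.0%; Variant A is higher overall.

increases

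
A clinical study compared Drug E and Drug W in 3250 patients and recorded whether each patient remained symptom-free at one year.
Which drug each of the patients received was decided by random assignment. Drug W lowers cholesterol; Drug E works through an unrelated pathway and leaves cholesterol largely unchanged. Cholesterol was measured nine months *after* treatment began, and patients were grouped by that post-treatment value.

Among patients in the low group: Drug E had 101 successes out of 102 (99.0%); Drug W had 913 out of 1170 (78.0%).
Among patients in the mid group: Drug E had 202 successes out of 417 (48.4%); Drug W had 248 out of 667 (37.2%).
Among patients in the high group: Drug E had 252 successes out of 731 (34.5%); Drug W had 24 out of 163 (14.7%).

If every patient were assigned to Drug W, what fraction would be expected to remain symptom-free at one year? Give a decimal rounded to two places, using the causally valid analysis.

0.59

The stratified and pooled comparisons disagree (Drug E wins within each cholesterol; Drug W wins overall), so the answer turns on the causal role of cholesterol.
Stratifying would compare drugs among patients the drugs themselves sorted into cholesterol groups — a form of selection on an intermediate. The unconditioned pooled rates give the total causal effect.
So P(outcome | do(Drug W)) is just the pooled rate for Drug W: 1185/2000 = 0.593.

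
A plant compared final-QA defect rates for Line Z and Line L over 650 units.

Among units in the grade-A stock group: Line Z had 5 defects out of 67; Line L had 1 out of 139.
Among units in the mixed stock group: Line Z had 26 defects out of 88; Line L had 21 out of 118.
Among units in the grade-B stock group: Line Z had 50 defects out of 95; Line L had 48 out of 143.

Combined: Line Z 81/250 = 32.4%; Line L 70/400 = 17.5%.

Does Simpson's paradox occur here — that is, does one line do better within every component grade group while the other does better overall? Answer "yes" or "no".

Within each component grade level (grade-A stock 7.5% vs 0.7%; mixed stock 29.5% vs 17.8%; grade-B stock 52.6% vs 33.6%), Line L has the lower rate every time. Pooled: 32.4% vs 17.5% — Line L has the lower rate overall. They agree.

no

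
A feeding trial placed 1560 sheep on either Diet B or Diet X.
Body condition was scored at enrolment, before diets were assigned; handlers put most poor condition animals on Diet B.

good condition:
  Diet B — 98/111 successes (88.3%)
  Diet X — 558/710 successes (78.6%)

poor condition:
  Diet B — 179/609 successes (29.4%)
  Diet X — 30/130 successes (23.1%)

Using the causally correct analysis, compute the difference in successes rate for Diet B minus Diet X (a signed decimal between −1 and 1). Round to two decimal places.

+0.08

The stratified and pooled comparisons disagree (Diet B wins within each starting body condition; Diet X wins overall), so the answer turns on the causal role of starting body condition.
Here starting body condition is a common cause — it drives both which diet a case falls under and the outcome. The crude comparison mixes populations; the stratum-specific rates are the causally relevant ones.
Adjusting over the population distribution of starting body condition: 0.526·(0.883−0.786) + 0.474·(0.294−0.231) = +0.081.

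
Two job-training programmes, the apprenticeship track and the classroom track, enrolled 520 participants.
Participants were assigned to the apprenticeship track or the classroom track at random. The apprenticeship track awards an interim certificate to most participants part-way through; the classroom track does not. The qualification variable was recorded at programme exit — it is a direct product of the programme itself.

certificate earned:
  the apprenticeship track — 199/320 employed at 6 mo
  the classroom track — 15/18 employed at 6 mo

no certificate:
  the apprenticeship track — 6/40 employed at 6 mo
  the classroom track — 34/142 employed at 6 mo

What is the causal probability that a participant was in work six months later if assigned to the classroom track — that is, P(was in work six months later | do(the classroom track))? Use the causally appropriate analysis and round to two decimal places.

Qualification attained during the programme is recorded after the programme and is itself shifted by it — it sits on the causal path from programme to outcome. Conditioning on a mediator would strip out part of the effect we want; the pooled comparison gives the total causal effect.
So P(outcome | do(the classroom track)) is just the pooled rate for the classroom track: 49/160 = 0.306.

0.31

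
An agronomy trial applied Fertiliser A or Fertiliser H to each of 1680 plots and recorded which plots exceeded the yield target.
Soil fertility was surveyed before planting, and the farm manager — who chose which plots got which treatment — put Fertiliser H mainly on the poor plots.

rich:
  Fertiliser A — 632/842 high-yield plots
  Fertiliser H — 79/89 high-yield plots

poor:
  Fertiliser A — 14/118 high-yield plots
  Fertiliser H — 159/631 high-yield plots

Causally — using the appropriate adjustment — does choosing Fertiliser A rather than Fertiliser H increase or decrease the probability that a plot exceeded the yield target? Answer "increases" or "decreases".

decreases

Here soil fertility is a common cause — it drives both which fertiliser a case falls under and the outcome. The crude comparison mixes populations; the stratum-specific rates are the causally relevant ones.
Within each level — rich: 75.1% vs 88.8%; poor: 11.9% vs 25.2% — Fertiliser H is higher every time.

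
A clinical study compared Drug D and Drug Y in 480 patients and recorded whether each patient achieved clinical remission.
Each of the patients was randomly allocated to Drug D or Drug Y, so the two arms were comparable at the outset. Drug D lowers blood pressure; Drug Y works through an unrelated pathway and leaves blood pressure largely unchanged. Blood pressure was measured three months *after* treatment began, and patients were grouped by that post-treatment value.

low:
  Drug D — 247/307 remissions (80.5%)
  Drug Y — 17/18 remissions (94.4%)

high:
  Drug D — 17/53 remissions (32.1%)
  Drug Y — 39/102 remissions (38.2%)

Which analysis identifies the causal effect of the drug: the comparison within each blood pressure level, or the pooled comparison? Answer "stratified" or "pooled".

pooled

Within every blood pressure level Drug Y has the higher rate, yet pooled Drug D does — Simpson's reversal.
Because the drug influences blood pressure, blood pressure is a post-treatment mediator, not a confounder. Stratifying on it would bias the estimate; the causal effect is the crude pooled difference.
Pooled: Drug D 73.3% vs Drug Y 46.7%; Drug D is higher overall.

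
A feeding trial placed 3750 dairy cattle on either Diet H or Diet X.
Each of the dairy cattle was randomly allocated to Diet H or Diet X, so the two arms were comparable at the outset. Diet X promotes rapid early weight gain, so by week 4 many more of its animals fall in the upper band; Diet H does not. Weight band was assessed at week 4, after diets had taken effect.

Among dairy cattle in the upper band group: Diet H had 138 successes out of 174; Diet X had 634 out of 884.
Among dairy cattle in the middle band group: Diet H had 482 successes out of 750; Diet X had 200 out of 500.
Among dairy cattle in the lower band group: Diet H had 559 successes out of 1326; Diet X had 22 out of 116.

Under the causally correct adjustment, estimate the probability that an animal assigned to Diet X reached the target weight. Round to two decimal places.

Within every week-4 weight band level Diet H has the higher rate, yet pooled Diet X does — Simpson's reversal.
Week-4 weight band lies on the pathway diet → week-4 weight band → outcome, so adjusting for it blocks the indirect effect. For the total causal effect of diet, use the unadjusted pooled rates.
So P(outcome | do(Diet X)) is just the pooled rate for Diet X: 856/1500 = 0.571.

0.57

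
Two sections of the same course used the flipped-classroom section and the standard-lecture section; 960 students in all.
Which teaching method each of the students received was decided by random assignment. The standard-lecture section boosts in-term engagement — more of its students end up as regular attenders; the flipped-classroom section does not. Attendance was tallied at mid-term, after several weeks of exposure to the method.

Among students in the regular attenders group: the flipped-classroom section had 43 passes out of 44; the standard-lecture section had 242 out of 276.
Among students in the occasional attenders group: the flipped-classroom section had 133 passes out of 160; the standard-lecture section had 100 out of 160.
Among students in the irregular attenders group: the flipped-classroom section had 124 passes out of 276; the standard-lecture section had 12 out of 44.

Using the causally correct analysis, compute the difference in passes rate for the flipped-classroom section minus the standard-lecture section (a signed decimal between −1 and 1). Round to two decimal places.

-0.11

Within every mid-term attendance level the flipped-classroom section has the higher rate, yet pooled the standard-lecture section does — Simpson's reversal.
Mid-term attendance lies on the pathway teaching method → mid-term attendance → outcome, so adjusting for it blocks the indirect effect. For the total causal effect of teaching method, use the unadjusted pooled rates.
The causal difference is the pooled difference: 0.625 − 0.738 = -0.113.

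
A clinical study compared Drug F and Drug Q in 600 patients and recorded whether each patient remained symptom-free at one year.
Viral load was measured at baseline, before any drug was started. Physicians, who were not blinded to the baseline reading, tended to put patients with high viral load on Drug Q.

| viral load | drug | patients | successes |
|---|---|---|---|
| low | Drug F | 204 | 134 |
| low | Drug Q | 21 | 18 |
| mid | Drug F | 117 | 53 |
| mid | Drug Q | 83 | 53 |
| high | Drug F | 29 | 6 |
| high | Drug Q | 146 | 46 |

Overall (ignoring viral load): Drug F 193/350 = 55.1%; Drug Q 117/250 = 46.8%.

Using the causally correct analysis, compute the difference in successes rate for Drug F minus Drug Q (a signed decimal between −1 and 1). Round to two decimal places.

Since viral load is a pre-existing factor (not a product of the drug) and it affects the outcome on its own, it is a confounder. The stratified rates, not the pooled rate, identify the causal effect.
Adjusting over the population distribution of viral load: 0.375·(0.657−0.857) + 0.333·(0.453−0.639) + 0.292·(0.207−0.315) = -0.169.

-0.17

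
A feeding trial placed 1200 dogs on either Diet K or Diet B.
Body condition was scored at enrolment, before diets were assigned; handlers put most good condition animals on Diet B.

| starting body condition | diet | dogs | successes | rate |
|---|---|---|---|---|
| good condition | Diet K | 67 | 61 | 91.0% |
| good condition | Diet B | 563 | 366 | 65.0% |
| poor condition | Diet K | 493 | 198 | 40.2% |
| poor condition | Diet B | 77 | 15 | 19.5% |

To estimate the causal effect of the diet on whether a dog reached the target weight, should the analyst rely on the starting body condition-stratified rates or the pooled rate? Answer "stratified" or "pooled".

Starting body condition satisfies the back-door criterion: it is not a descendant of the diet, and it blocks the spurious path from diet to outcome. Adjusting for it (i.e., using the within-starting body condition rates) gives the causal effect.
Within each level — good condition: 91.0% vs 65.0%; poor condition: 40.2% vs 19.5% — Diet K is higher every time.

stratified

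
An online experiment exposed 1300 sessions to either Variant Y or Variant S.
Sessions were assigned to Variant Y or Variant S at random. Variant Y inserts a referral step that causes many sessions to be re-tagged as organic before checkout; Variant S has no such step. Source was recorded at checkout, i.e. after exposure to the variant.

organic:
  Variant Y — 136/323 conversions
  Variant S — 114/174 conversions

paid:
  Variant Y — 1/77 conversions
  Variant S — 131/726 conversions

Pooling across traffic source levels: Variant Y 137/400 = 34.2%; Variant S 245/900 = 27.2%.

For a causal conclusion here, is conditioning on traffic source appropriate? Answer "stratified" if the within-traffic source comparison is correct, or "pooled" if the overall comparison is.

Traffic source is downstream of the variant. One should not condition on a consequence of treatment, so the overall rates are the right comparison.
Pooled: Variant Y 34.2% vs Variant S 27.2%; Variant Y is higher overall.

pooled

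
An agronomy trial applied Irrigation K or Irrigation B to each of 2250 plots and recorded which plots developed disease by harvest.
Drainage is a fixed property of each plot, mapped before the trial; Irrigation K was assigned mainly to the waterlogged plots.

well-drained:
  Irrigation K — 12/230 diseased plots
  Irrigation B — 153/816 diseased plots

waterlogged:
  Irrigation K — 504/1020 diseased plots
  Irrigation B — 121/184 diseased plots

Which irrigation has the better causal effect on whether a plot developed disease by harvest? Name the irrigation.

Irrigation K is lower inside every field drainage stratum but Irrigation B is lower in aggregate. Whether to stratify depends on how field drainage relates to the irrigation.
Here field drainage is a common cause — it drives both which irrigation a case falls under and the outcome. The crude comparison mixes populations; the stratum-specific rates are the causally relevant ones.
Within each level — well-drained: 5.2% vs 18.8%; waterlogged: 49.4% vs 65.8% — Irrigation K is lower every time.

Irrigation K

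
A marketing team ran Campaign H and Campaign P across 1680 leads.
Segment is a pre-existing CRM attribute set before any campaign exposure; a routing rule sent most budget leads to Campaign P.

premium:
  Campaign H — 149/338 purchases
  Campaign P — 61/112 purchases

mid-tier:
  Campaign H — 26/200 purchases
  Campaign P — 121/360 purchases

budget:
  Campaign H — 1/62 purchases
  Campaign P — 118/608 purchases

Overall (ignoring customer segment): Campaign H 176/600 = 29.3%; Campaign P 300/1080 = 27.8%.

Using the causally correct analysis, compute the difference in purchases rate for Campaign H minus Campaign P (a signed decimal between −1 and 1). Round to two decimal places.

-0.17

Within every customer segment level Campaign P has the higher rate, yet pooled Campaign H does — Simpson's reversal.
Customer segment is set before the campaign has any effect — it is not caused by the campaign — and it independently drives the outcome. That makes it a confounder, so the causal comparison is within customer segment levels.
Adjusting over the population distribution of customer segment: 0.268·(0.441−0.545) + 0.333·(0.130−0.336) + 0.399·(0.016−0.194) = -0.167.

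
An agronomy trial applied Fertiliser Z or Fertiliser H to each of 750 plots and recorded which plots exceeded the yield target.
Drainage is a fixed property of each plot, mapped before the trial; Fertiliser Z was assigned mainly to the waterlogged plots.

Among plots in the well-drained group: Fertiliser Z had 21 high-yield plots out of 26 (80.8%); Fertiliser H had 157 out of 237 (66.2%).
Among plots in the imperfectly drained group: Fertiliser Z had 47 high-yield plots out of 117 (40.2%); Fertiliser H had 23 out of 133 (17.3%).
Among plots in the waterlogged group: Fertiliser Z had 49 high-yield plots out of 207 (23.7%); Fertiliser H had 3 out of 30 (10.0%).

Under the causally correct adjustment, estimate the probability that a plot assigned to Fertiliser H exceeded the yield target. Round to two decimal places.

0.32

Nothing the fertiliser does changes field drainage; the imbalance is an allocation artefact. With field drainage also predicting the outcome, the pooled figure is confounded, and the within-stratum comparison is the causal one.
Standardising Fertiliser H to the population field drainage mix: 0.351·157/237 + 0.333·23/133 + 0.316·3/30 = 0.322.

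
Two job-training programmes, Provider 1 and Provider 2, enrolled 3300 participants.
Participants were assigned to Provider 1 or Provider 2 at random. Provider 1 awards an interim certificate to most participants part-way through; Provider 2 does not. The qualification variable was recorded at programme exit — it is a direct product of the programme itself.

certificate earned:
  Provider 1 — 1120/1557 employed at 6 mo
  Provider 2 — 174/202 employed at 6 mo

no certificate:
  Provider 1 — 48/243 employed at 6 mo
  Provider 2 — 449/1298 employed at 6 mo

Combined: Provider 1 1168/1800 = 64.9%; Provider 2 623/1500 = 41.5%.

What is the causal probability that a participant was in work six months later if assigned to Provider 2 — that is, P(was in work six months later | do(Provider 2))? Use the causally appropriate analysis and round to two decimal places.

Qualification attained during the programme is recorded after the programme and is itself shifted by it — it sits on the causal path from programme to outcome. Conditioning on a mediator would strip out part of the effect we want; the pooled comparison gives the total causal effect.
So P(outcome | do(Provider 2)) is just the pooled rate for Provider 2: 623/1500 = 0.415.

0.42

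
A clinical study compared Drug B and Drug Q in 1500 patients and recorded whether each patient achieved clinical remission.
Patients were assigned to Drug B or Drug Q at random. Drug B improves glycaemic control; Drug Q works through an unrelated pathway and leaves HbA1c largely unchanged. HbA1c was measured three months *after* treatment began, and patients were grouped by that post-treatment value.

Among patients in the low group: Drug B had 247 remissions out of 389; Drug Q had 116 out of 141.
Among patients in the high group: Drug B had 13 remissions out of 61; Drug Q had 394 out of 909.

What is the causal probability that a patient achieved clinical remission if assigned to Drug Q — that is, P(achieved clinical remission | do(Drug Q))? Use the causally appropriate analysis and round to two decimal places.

The HbA1c-specific comparison favours Drug Q throughout, but the pooled figures favour Drug B. The question is whether to condition on HbA1c.
HbA1c is downstream of the drug. One should not condition on a consequence of treatment, so the overall rates are the right comparison.
So P(outcome | do(Drug Q)) is just the pooled rate for Drug Q: 510/1050 = 0.486.

0.49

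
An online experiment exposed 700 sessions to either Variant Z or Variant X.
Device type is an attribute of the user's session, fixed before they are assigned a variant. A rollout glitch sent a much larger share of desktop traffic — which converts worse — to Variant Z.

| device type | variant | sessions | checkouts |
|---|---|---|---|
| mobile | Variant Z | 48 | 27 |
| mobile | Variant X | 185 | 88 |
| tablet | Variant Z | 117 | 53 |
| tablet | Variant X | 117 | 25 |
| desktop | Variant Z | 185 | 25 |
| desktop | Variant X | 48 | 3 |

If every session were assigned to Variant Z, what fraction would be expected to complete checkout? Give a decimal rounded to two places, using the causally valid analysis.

0.38

The stratified and pooled comparisons disagree (Variant Z wins within each device type; Variant X wins overall), so the answer turns on the causal role of device type.
Device type satisfies the back-door criterion: it is not a descendant of the variant, and it blocks the spurious path from variant to outcome. Adjusting for it (i.e., using the within-device type rates) gives the causal effect.
Standardising Variant Z to the population device type mix: 0.333·27/48 + 0.334·53/117 + 0.333·25/185 = 0.384.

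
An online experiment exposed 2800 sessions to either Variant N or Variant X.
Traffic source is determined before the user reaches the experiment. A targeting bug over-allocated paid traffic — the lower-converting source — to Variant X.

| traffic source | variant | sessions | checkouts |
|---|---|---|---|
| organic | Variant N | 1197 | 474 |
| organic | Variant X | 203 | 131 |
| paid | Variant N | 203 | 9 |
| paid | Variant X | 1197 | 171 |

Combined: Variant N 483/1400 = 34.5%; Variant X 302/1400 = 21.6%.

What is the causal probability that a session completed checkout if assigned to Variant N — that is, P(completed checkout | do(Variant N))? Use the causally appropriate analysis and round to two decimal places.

Within every traffic source level Variant X has the higher rate, yet pooled Variant N does — Simpson's reversal.
Since traffic source is a pre-existing factor (not a product of the variant) and it affects the outcome on its own, it is a confounder. The stratified rates, not the pooled rate, identify the causal effect.
Standardising Variant N to the population traffic source mix: 0.500·474/1197 + 0.500·9/203 = 0.220.

0.22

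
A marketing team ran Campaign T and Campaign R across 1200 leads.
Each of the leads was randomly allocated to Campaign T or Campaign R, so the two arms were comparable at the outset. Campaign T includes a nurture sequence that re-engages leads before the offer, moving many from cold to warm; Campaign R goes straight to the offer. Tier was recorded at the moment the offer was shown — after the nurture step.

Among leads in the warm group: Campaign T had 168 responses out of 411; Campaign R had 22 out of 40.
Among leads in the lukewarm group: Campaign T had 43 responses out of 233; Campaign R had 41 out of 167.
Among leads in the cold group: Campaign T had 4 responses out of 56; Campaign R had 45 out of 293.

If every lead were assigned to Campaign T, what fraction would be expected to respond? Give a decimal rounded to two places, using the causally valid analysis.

Within every engagement tier level Campaign R has the higher rate, yet pooled Campaign T does — Simpson's reversal.
Engagement tier is recorded after the campaign and is itself shifted by it — it sits on the causal path from campaign to outcome. Conditioning on a mediator would strip out part of the effect we want; the pooled comparison gives the total causal effect.
So P(outcome | do(Campaign T)) is just the pooled rate for Campaign T: 215/700 = 0.307.

0.31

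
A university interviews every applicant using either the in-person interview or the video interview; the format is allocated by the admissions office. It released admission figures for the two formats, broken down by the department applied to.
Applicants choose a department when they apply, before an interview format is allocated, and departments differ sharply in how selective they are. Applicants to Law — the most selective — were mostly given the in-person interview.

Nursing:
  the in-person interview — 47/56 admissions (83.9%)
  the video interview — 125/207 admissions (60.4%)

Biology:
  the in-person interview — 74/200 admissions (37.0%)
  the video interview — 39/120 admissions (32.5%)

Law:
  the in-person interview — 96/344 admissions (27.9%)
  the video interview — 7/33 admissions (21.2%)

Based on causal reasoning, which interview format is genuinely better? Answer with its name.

Here department is a common cause — it drives both which interview format a case falls under and the outcome. The crude comparison mixes populations; the stratum-specific rates are the causally relevant ones.
Within each level — Nursing: 83.9% vs 60.4%; Biology: 37.0% vs 32.5%; Law: 27.9% vs 21.2% — the in-person interview is higher every time.

the in-person interview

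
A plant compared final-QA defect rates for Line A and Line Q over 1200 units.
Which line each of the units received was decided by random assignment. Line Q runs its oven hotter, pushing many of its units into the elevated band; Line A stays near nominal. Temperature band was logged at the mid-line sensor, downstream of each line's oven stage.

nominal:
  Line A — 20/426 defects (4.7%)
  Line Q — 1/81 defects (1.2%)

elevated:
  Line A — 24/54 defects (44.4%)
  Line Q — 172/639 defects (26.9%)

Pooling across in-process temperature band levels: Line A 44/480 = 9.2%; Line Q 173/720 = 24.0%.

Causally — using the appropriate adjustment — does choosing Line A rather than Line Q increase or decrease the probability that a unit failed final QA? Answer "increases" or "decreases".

In-process temperature band here is a post-treatment variable shaped by the line; conditioning on it would introduce bias rather than remove it. The overall comparison is the causal one.
Pooled: Line A 9.2% vs Line Q 24.0%; Line A is lower overall.

decreases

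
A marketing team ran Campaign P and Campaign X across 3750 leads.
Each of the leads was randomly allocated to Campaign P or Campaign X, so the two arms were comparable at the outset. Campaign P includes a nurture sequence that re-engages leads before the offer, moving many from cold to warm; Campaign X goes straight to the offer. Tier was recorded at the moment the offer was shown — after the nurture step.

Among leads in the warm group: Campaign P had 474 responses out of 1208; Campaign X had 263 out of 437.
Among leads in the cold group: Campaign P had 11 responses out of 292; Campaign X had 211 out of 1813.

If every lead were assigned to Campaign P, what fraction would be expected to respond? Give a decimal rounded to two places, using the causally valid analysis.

The stratified and pooled comparisons disagree (Campaign X wins within each engagement tier; Campaign P wins overall), so the answer turns on the causal role of engagement tier.
Engagement tier is downstream of the campaign. One should not condition on a consequence of treatment, so the overall rates are the right comparison.
So P(outcome | do(Campaign P)) is just the pooled rate for Campaign P: 485/1500 = 0.323.

0.32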